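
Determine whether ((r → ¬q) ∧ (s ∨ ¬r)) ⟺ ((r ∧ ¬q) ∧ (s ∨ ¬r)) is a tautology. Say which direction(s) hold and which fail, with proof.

(⇐) Assume the antecedent. If r is true, the antecedent forces (r = T, q = F, s = T), and (r → ¬q) ∧ (s ∨ ¬r) holds there. If r is false, the antecedent cannot hold. Either way (r → ¬q) ∧ (s ∨ ¬r) holds.

(⇒) This fails. Under r = F, q = F, s = F, the left side is true but the right side is false.

Only the converse holds.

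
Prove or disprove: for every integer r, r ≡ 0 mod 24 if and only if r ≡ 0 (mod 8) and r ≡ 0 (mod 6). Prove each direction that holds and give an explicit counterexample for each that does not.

[⇒] Suppose r ≡ 0 (mod 24); write r = 24j + 0. Since 8 ∣ 24, reducing mod 8 gives r ≡ 0 (mod 8); since 6 ∣ 24, reducing mod 6 gives r ≡ 0 (mod 6).

[⇐] Conversely, if r ≡ 0 (mod 8) and r ≡ 0 (mod 6), then by the Chinese remainder theorem r ≡ 0 (mod 24). This is exactly r ≡ 0 (mod 24).

Equivalent; both directions hold.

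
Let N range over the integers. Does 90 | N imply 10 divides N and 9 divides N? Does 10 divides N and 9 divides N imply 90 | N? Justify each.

(⟹) If 90 ∣ N, write N = 90q. Since 90 = 9·10, N = 10·(9q), so 10 ∣ N; and since 90 = 10·9, N = 9·(10q), so 9 ∣ N.

(⟸) Suppose 10 ∣ N and 9 ∣ N. Any common multiple of 10 and 9 is a multiple of their lcm; here gcd(10, 9) = 1, so lcm(10, 9) = 10·9 = 90, so 90 ∣ N.

Equivalent; both directions hold.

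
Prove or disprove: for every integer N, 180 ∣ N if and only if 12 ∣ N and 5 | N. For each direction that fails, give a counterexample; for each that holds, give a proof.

(⇒) If 180 ∣ N, write N = 180q. Since 180 = 15·12, N = 12·(15q), so 12 ∣ N; and since 180 = 36·5, N = 5·(36q), so 5 ∣ N.

(⇐) This fails: take N = 60. Both 12 ∣ 60 and 5 ∣ 60, yet 60 is not a multiple of 180 (since 60 = 0·180 + 60), so 180 ∤ 60.

(⇒) holds; (⇐) fails.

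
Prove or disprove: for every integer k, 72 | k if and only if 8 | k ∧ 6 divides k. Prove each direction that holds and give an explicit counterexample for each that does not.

Only the forward implication holds.

(⟸) This fails: take k = 24. Both 8 ∣ 24 and 6 ∣ 24, yet 24 is not a multiple of 72 (since 24 = 0·72 + 24), so 72 ∤ 24.

(⟹) If 72 ∣ k, write k = 72q. Since 72 = 9·8, k = 8·(9q), so 8 ∣ k; and since 72 = 12·6, k = 6·(12q), so 6 ∣ k.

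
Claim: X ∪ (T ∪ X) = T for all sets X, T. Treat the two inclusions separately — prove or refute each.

(⊆) This inclusion fails. Take X = {1}, T = ∅; then 1 ∈ X ∪ (T ∪ X) but 1 ∉ T.

(⊇) Let x ∈ T. Then either x ∈ T and x ∉ X; or x ∈ X ∩ T. In each case x ∈ X ∪ (T ∪ X), so T ⊆ X ∪ (T ∪ X).

(⊆) fails; (⊇) holds.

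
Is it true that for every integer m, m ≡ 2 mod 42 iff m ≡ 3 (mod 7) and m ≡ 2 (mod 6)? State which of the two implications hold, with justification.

(⇒) This fails: m = 2 gives 2 ≡ 2 (mod 42) but 2 ≡ 2 (mod 7), so the conjunction on the right does not hold.

(⇐) This fails: m = 38 satisfies both congruences on the right (38 ≡ 3 mod 7 and 38 ≡ 2 mod 6) yet 38 ≡ 38 (mod 42), not 2.

Neither implication holds.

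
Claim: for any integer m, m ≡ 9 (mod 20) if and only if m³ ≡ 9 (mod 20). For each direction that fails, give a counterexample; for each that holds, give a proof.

(⟹) Suppose m ≡ 9 (mod 20). Write m = 20j + 9. Then (20j + 9)³ = 8000j³ + 10800j² + 4860j + 729 = 20(400j³ + 540j² + 243j + 36) + 9, so m³ ≡ 9 (mod 20).

(⟸) Conversely, suppose m³ ≡ 9 (mod 20). The only residue r in {0, …, 19} with r³ ≡ 9 (mod 20) is r = 9, so m ≡ 9 (mod 20).

Both directions hold; the statement is true.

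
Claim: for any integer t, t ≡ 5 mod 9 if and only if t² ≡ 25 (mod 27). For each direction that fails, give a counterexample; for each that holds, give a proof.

Neither implication holds.

Forward direction. This fails: take t = 14. Then 14 ≡ 5 (mod 9), but 14² = 196 ≡ 7 (mod 27), not 25.

Converse. This fails: take t = 22. Then 22² = 484 ≡ 25 (mod 27), yet 22 ≡ 4 (mod 9), not 5.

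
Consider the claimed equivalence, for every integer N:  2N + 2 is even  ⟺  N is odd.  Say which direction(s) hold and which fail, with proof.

(→) This fails: take N = 0. Then 2N + 2 = 2, which is even, yet N = 0 is even, not odd.

(←) Suppose N is odd. Since 2 is even, 2N is even for every N, so 2N + 2 has the same parity as 2, which is even. Hence 2N + 2 is even.

Only the reverse direction holds.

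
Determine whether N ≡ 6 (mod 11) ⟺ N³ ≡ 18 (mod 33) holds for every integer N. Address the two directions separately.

(⇐) The residues r modulo 33 with r³ ≡ 18 (mod 33) are exactly {6}, and each is ≡ 6 (mod 11).

(⇒) This fails: take N = 17. Then 17 ≡ 6 (mod 11), but 17³ = 4913 ≡ 29 (mod 33), not 18.

Only the reverse direction holds.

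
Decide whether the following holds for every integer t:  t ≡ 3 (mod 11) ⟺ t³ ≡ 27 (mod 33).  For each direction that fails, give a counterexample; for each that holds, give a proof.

Not equivalent: only (⇐) holds.

(⟹) This fails: take t = 14. Then 14 ≡ 3 (mod 11), but 14³ = 2744 ≡ 5 (mod 33), not 27.

(⟸) Conversely, the residues r modulo 33 with r³ ≡ 27 (mod 33) are exactly {3}, and each is ≡ 3 (mod 11).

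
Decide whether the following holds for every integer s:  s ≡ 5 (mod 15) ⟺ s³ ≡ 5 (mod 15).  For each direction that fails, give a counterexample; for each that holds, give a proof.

(→) Suppose s ≡ 5 (mod 15). Write s = 15j + 5. Then (15j + 5)³ = 3375j³ + 3375j² + 1125j + 125 = 15(225j³ + 225j² + 75j + 8) + 5, so s³ ≡ 5 (mod 15).

(←) Conversely, suppose s³ ≡ 5 (mod 15). The only residue r in {0, …, 14} with r³ ≡ 5 (mod 15) is r = 5, so s ≡ 5 (mod 15).

The biconditional holds.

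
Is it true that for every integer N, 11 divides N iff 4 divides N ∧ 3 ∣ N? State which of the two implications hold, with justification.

(⇒) fails and (⇐) fails.

(⟹) This fails: take N = 11. Certainly 11 ∣ 11, but 4 ∤ 11.

(⟸) This fails: take N = 12. Both 4 ∣ 12 and 3 ∣ 12, yet 12 is not a multiple of 11 (since 12 = 1·11 + 1), so 11 ∤ 12.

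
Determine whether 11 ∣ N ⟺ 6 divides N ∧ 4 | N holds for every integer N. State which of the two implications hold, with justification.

(⟹) This fails: take N = 11. Certainly 11 ∣ 11, but 6 ∤ 11.

(⟸) This fails: take N = 12. Both 6 ∣ 12 and 4 ∣ 12, yet 12 is not a multiple of 11 (since 12 = 1·11 + 1), so 11 ∤ 12.

Neither direction holds.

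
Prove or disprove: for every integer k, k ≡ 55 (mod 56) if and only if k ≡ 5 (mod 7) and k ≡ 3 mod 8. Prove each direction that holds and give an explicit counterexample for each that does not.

(⟹) This fails: k = 55 gives 55 ≡ 55 (mod 56) but 55 ≡ 6 (mod 7), so the conjunction on the right does not hold.

(⟸) This fails: k = 19 satisfies both congruences on the right (19 ≡ 5 mod 7 and 19 ≡ 3 mod 8) yet 19 ≡ 19 (mod 56), not 55.

Neither direction holds.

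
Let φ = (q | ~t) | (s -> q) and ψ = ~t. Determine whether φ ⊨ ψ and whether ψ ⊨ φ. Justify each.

Converse. Assume the antecedent. If t is true, the antecedent cannot hold. If t is false, (q | ~t) | (s -> q) reduces to true regardless of the other variables. Either way (q | ~t) | (s -> q) holds.

Forward direction. This fails. Under t = T, q = F, s = F, the left side is true but the right side is false.

Only the converse holds.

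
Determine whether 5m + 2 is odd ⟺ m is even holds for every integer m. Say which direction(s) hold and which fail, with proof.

Forward direction. This fails: m = 5 gives 5m + 2 = 27, which is odd, but 5 is odd, not even.

Converse. This also fails: m = 0 is even, but 5m + 2 = 2 is even, not odd.

Neither implication holds.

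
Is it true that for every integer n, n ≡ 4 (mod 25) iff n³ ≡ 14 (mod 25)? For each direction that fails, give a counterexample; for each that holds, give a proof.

Both implications hold.

(⟹) Suppose n ≡ 4 (mod 25). Write n = 25j + 4. Then (25j + 4)³ = 15625j³ + 7500j² + 1200j + 64 = 25(625j³ + 300j² + 48j + 2) + 14, so n³ ≡ 14 (mod 25).

(⟸) Conversely, suppose n³ ≡ 14 (mod 25). The only residue r in {0, …, 24} with r³ ≡ 14 (mod 25) is r = 4, so n ≡ 4 (mod 25).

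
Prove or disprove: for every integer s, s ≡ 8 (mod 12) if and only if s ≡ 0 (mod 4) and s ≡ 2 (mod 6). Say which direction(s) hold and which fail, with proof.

(⇒) Suppose s ≡ 8 (mod 12); write s = 12j + 8. Since 4 ∣ 12, reducing mod 4 gives s ≡ 8 ≡ 0 (mod 4); since 6 ∣ 12, reducing mod 6 gives s ≡ 8 ≡ 2 (mod 6).

(⇐) Conversely, if s ≡ 0 (mod 4) and s ≡ 2 (mod 6), then by the Chinese remainder theorem s ≡ 8 (mod 12). This is exactly s ≡ 8 (mod 12).

Equivalent; both directions hold.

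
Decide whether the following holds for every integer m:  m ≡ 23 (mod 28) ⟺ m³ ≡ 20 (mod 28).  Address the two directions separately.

Neither implication holds.

(⇒) This fails: take m = 23. Then 23 ≡ 23 (mod 28), but 23³ = 12167 ≡ 15 (mod 28), not 20.

(⇐) This fails: take m = 6. Then 6³ = 216 ≡ 20 (mod 28), yet 6 ≡ 6 (mod 28), not 23.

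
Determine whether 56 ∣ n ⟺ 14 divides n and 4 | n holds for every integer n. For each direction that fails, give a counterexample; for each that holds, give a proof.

Only the forward implication holds.

[⇒] If 56 ∣ n, write n = 56q. Since 56 = 4·14, n = 14·(4q), so 14 ∣ n; and since 56 = 14·4, n = 4·(14q), so 4 ∣ n.

[⇐] This fails: take n = 28. Both 14 ∣ 28 and 4 ∣ 28, yet 28 is not a multiple of 56 (since 28 = 0·56 + 28), so 56 ∤ 28.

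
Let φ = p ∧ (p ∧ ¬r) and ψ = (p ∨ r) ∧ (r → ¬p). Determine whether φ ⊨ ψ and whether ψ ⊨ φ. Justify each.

Not equivalent: only (⇒) holds.

Forward direction. Assume the antecedent. If p is true, the antecedent forces (p = T, r = F), and (p ∨ r) ∧ (r → ¬p) holds there. If p is false, the antecedent cannot hold. Either way (p ∨ r) ∧ (r → ¬p) holds.

Converse. This fails. Under p = F, r = T, the left side is false but the right side is true.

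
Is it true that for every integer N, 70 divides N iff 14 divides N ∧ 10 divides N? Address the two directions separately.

Both directions hold; the statement is true.

(⇒) If 70 ∣ N, write N = 70q. Since 70 = 5·14, N = 14·(5q), so 14 ∣ N; and since 70 = 7·10, N = 10·(7q), so 10 ∣ N.

(⇐) Suppose 14 ∣ N and 10 ∣ N. Any common multiple of 14 and 10 is a multiple of their lcm; here lcm(14, 10) = 14·10/gcd(14, 10) = 140/2 = 70, so 70 ∣ N.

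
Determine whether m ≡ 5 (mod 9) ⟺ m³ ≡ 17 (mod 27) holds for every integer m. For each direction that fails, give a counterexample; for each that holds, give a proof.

Forward direction. Suppose m ≡ 5 (mod 9). Working modulo 27, m ∈ {5, 14, 23}; for each such r, r³ ≡ 17 (mod 27).

Converse. The residues r modulo 27 with r³ ≡ 17 (mod 27) are exactly {5, 14, 23}, and each is ≡ 5 (mod 9).

The biconditional holds.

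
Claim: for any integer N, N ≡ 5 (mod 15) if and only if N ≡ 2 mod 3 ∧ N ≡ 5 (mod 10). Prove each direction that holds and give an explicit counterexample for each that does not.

Only the converse holds.

(⟹) This fails: N = 20 gives 20 ≡ 5 (mod 15) but 20 ≡ 0 (mod 10), so the conjunction on the right does not hold.

(⟸) Conversely, if N ≡ 2 (mod 3) and N ≡ 5 (mod 10), then by the Chinese remainder theorem N ≡ 5 (mod 30). Since 5 ≡ 5 (mod 15) and 15 ∣ 30, we get N ≡ 5 (mod 15).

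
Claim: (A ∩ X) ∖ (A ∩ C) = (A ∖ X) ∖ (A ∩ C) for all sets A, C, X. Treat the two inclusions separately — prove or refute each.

(⊆) This inclusion fails. Take A = {1}, C = ∅, X = {1}; then 1 ∈ (A ∩ X) ∖ (A ∩ C) but 1 ∉ (A ∖ X) ∖ (A ∩ C).

(⊇) This inclusion fails. Take A = {1}, C = ∅, X = ∅; then 1 ∈ (A ∖ X) ∖ (A ∩ C) but 1 ∉ (A ∩ X) ∖ (A ∩ C).

Both inclusions fail.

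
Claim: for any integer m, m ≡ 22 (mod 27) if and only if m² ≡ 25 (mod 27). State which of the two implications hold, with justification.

Not equivalent: only (⇒) holds.

[⇐] This fails: take m = 5. Then 5² = 25 ≡ 25 (mod 27), yet 5 ≡ 5 (mod 27), not 22.

[⇒] Suppose m ≡ 22 (mod 27). Write m = 27j + 22. Then (27j + 22)² = 729j² + 1188j + 484 = 27(27j² + 44j + 17) + 25, so m² ≡ 25 (mod 27).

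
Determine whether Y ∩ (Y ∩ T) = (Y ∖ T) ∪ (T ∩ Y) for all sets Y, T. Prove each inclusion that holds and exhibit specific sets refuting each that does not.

Forward inclusion. Let x ∈ Y ∩ (Y ∩ T). Then x ∈ Y ∩ T, from which x ∈ (Y ∖ T) ∪ (T ∩ Y).

Reverse inclusion. This inclusion fails. Take Y = {1}, T = ∅; then 1 ∈ (Y ∖ T) ∪ (T ∩ Y) but 1 ∉ Y ∩ (Y ∩ T).

(⊆) holds; (⊇) fails.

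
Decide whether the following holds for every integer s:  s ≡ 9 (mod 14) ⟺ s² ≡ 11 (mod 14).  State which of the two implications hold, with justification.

The forward direction holds; the converse fails.

(⟹) Suppose s ≡ 9 (mod 14). Write s = 14j + 9. Then (14j + 9)² = 196j² + 252j + 81 = 14(14j² + 18j + 5) + 11, so s² ≡ 11 (mod 14).

(⟸) This fails: take s = 5. Then 5² = 25 ≡ 11 (mod 14), yet 5 ≡ 5 (mod 14), not 9.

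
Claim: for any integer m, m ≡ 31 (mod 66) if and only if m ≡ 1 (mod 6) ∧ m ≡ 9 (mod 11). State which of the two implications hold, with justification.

Both directions hold; the statement is true.

Forward direction. Suppose m ≡ 31 (mod 66); write m = 66j + 31. Since 6 ∣ 66, reducing mod 6 gives m ≡ 31 ≡ 1 (mod 6); since 11 ∣ 66, reducing mod 11 gives m ≡ 31 ≡ 9 (mod 11).

Converse. If m ≡ 1 (mod 6) and m ≡ 9 (mod 11), then by the Chinese remainder theorem m ≡ 31 (mod 66). This is exactly m ≡ 31 (mod 66).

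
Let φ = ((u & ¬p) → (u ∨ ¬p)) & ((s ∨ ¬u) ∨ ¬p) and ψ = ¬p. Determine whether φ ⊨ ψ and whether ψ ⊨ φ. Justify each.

(⇒) fails; (⇐) holds.

(⇒) This fails. Under s = F, u = F, p = T, the left side is true but the right side is false.

(⇐) Assume the antecedent. If s is true, the consequent reduces to true regardless of the other variables. If s is false, the antecedent forces (s = F, u = F, p = F) or (s = F, u = T, p = F), and the consequent holds there. Either way the consequent holds.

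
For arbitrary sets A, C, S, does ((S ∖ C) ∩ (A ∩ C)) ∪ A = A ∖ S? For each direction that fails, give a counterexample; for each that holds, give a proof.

(⊆) This inclusion fails. Take A = {1}, C = ∅, S = {1}; then 1 ∈ ((S ∖ C) ∩ (A ∩ C)) ∪ A but 1 ∉ A ∖ S.

(⊇) Let x ∈ A ∖ S. Then either x ∈ A and x ∉ C, S; or x ∈ A ∩ C and x ∉ S. In each case x ∈ ((S ∖ C) ∩ (A ∩ C)) ∪ A, so A ∖ S ⊆ ((S ∖ C) ∩ (A ∩ C)) ∪ A.

(⊆) fails; (⊇) holds.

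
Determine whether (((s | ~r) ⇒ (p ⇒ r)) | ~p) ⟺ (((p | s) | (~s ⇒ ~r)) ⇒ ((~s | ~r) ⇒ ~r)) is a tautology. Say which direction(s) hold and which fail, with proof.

(→) This fails. Under p = T, s = F, r = T, the left side is true but the right side is false.

(←) This fails. Under p = T, s = F, r = F, the left side is false but the right side is true.

Neither direction holds.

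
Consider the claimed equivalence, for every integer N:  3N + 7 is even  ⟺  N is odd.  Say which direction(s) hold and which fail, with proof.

Both implications hold.

(←) Suppose N is odd; write N = 2j + 1. Then 3N + 7 = 3·(2j + 1) + 7 = 2·3j + 10, which is even.

(→) Suppose 3N + 7 is even. Since 3 is odd, 3N and N have the same parity, so 3N + 7 ≡ N + 7 (mod 2). As 7 is odd, 3N + 7 is even exactly when N is odd. Thus N is odd.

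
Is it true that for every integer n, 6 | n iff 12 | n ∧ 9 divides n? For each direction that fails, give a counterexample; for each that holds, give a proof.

[⇒] This fails: take n = 6. Certainly 6 ∣ 6, but 12 ∤ 6.

[⇐] Suppose 12 ∣ n and 9 ∣ n. Any common multiple of 12 and 9 is a multiple of their lcm; here lcm(12, 9) = 12·9/gcd(12, 9) = 108/3 = 36, so 36 ∣ n. Since 6 ∣ 36, it follows that 6 ∣ n.

(⇒) fails; (⇐) holds.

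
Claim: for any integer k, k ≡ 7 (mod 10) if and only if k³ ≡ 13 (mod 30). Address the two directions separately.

Converse. The residues r modulo 30 with r³ ≡ 13 (mod 30) are exactly {7}, and each is ≡ 7 (mod 10).

Forward direction. This fails: take k = 17. Then 17 ≡ 7 (mod 10), but 17³ = 4913 ≡ 23 (mod 30), not 13.

Only the reverse direction holds.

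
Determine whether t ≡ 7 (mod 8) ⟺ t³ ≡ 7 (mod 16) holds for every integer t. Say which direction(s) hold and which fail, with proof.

Not equivalent: only (⇐) holds.

(⟹) This fails: take t = 15. Then 15 ≡ 7 (mod 8), but 15³ = 3375 ≡ 15 (mod 16), not 7.

(⟸) Conversely, the residues r modulo 16 with r³ ≡ 7 (mod 16) are exactly {7}, and each is ≡ 7 (mod 8).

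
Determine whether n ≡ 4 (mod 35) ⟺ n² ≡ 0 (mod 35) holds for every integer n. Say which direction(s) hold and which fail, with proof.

(⟹) This fails: take n = 4. Then 4 ≡ 4 (mod 35), but 4² = 16 ≡ 16 (mod 35), not 0.

(⟸) This fails: take n = 0. Then 0² = 0 ≡ 0 (mod 35), yet 0 ≡ 0 (mod 35), not 4.

Both directions fail.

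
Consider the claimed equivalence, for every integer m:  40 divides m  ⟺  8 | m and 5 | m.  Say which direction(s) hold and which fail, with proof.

Forward direction. If 40 ∣ m, write m = 40q. Since 40 = 5·8, m = 8·(5q), so 8 ∣ m; and since 40 = 8·5, m = 5·(8q), so 5 ∣ m.

Converse. Suppose 8 ∣ m and 5 ∣ m. Any common multiple of 8 and 5 is a multiple of their lcm; here gcd(8, 5) = 1, so lcm(8, 5) = 8·5 = 40, so 40 ∣ m.

Both directions hold.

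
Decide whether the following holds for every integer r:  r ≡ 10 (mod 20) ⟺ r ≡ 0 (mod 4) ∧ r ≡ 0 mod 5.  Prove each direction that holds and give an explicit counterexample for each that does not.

(→) This fails: r = 10 gives 10 ≡ 10 (mod 20) but 10 ≡ 2 (mod 4), so the conjunction on the right does not hold.

(←) This fails: r = 0 satisfies both congruences on the right (0 ≡ 0 mod 4 and 0 ≡ 0 mod 5) yet 0 ≡ 0 (mod 20), not 10.

Neither direction holds.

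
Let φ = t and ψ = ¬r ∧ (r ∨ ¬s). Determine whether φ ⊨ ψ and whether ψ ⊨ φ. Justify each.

Neither direction holds.

(⇒) This fails. Under t = T, r = T, s = F, the left side is true but the right side is false.

(⇐) This fails. Under t = F, r = F, s = F, the left side is false but the right side is true.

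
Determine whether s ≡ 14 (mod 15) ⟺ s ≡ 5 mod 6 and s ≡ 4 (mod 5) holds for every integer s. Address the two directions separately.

(→) This fails: s = 14 gives 14 ≡ 14 (mod 15) but 14 ≡ 2 (mod 6), so the conjunction on the right does not hold.

(←) Conversely, if s ≡ 5 (mod 6) and s ≡ 4 (mod 5), then by the Chinese remainder theorem s ≡ 29 (mod 30). Since 29 ≡ 14 (mod 15) and 15 ∣ 30, we get s ≡ 14 (mod 15).

Not equivalent: only (⇐) holds.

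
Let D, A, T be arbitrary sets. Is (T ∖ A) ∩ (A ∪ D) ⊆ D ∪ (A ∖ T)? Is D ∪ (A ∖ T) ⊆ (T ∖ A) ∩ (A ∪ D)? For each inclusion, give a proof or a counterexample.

The sets are not equal: only the forward inclusion holds.

(⊆) Let x ∈ (T ∖ A) ∩ (A ∪ D). Then x ∈ D ∩ T and x ∉ A, from which x ∈ D ∪ (A ∖ T).

(⊇) This inclusion fails. Take D = {1}, A = ∅, T = ∅; then 1 ∈ D ∪ (A ∖ T) but 1 ∉ (T ∖ A) ∩ (A ∪ D).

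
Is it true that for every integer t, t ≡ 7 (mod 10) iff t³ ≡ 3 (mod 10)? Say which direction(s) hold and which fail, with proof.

Equivalent; both directions hold.

(⟹) Suppose t ≡ 7 (mod 10). Write t = 10j + 7. Then (10j + 7)³ = 1000j³ + 2100j² + 1470j + 343 = 10(100j³ + 210j² + 147j + 34) + 3, so t³ ≡ 3 (mod 10).

(⟸) For the converse, argue contrapositively. If t ≢ 7 (mod 10), then t is congruent to one of 0, 1, 2, 3, 4, 5, 6, 8, 9 modulo 10, and these give t³ ≡ 0, 1, 8, 7, 4, 5, 6, 2, 9 respectively — never 3.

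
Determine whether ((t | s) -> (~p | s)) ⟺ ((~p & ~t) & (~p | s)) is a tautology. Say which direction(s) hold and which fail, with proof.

Only the reverse direction holds.

Forward direction. This fails. Under s = F, t = T, p = F, the left side is true but the right side is false.

Converse. Assume the antecedent. If s is true, (t | s) -> (~p | s) reduces to true regardless of the other variables. If s is false, the antecedent forces (s = F, t = F, p = F), and (t | s) -> (~p | s) holds there. Either way (t | s) -> (~p | s) holds.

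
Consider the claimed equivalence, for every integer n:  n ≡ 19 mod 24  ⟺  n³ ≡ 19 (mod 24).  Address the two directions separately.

(→) Suppose n ≡ 19 mod 24. Write n = 24j + 19. Then (24j + 19)³ = 13824j³ + 32832j² + 25992j + 6859 = 24(576j³ + 1368j² + 1083j + 285) + 19, so n³ ≡ 19 (mod 24).

(←) Conversely, suppose n³ ≡ 19 (mod 24). The only residue r in {0, …, 23} with r³ ≡ 19 (mod 24) is r = 19, so n ≡ 19 (mod 24).

Both implications hold.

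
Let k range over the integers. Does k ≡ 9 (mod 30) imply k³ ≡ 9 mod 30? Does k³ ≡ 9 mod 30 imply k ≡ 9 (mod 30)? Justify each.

[⇒] Suppose k ≡ 9 (mod 30). Write k = 30j + 9. Then (30j + 9)³ = 27000j³ + 24300j² + 7290j + 729 = 30(900j³ + 810j² + 243j + 24) + 9, so k³ ≡ 9 (mod 30).

[⇐] Conversely, suppose k³ ≡ 9 (mod 30). The only residue r in {0, …, 29} with r³ ≡ 9 (mod 30) is r = 9, so k ≡ 9 (mod 30).

Both directions hold; the statement is true.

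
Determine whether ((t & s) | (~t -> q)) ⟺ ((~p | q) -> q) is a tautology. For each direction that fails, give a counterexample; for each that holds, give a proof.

(⇒) fails and (⇐) fails.

[⇒] This fails. Under q = F, s = F, p = F, t = T, the left side is true but the right side is false.

[⇐] This fails. Under q = F, s = F, p = T, t = F, the left side is false but the right side is true.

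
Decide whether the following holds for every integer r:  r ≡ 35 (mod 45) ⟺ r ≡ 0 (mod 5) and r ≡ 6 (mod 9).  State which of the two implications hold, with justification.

Forward direction. This fails: r = 35 gives 35 ≡ 35 (mod 45) but 35 ≡ 8 (mod 9), so the conjunction on the right does not hold.

Converse. This fails: r = 15 satisfies both congruences on the right (15 ≡ 0 mod 5 and 15 ≡ 6 mod 9) yet 15 ≡ 15 (mod 45), not 35.

Neither implication holds.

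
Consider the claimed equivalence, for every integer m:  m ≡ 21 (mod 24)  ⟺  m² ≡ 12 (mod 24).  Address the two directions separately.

(⇒) fails and (⇐) fails.

(→) This fails: take m = 21. Then 21 ≡ 21 (mod 24), but 21² = 441 ≡ 9 (mod 24), not 12.

(←) This fails: take m = 6. Then 6² = 36 ≡ 12 (mod 24), yet 6 ≡ 6 (mod 24), not 21.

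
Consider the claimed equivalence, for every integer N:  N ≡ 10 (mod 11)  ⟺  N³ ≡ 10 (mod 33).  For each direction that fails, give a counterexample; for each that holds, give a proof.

Only the converse holds.

(⇒) This fails: take N = 21. Then 21 ≡ 10 (mod 11), but 21³ = 9261 ≡ 21 (mod 33), not 10.

(⇐) Conversely, the residues r modulo 33 with r³ ≡ 10 (mod 33) are exactly {10}, and each is ≡ 10 (mod 11).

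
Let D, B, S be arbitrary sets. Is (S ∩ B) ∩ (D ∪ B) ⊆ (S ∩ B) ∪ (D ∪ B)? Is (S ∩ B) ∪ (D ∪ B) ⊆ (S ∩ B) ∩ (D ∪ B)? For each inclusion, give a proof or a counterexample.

Only the forward inclusion holds.

(⟸) This inclusion fails. Take D = {1}, B = ∅, S = ∅; then 1 ∈ (S ∩ B) ∪ (D ∪ B) but 1 ∉ (S ∩ B) ∩ (D ∪ B).

(⟹) Let x ∈ (S ∩ B) ∩ (D ∪ B). Then either x ∈ B ∩ S and x ∉ D; or x ∈ D ∩ B ∩ S. In each case x ∈ (S ∩ B) ∪ (D ∪ B), so (S ∩ B) ∩ (D ∪ B) ⊆ (S ∩ B) ∪ (D ∪ B).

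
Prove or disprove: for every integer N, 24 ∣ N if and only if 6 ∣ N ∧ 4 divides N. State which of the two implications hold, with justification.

(⇒) holds; (⇐) fails.

(→) If 24 ∣ N, write N = 24q. Since 24 = 4·6, N = 6·(4q), so 6 ∣ N; and since 24 = 6·4, N = 4·(6q), so 4 ∣ N.

(←) This fails: take N = 12. Both 6 ∣ 12 and 4 ∣ 12, yet 12 is not a multiple of 24 (since 12 = 0·24 + 12), so 24 ∤ 12.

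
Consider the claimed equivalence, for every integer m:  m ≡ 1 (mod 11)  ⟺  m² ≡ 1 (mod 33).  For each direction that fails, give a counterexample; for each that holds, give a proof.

(⇒) This fails: take m = 12. Then 12 ≡ 1 (mod 11), but 12² = 144 ≡ 12 (mod 33), not 1.

(⇐) This fails: take m = 10. Then 10² = 100 ≡ 1 (mod 33), yet 10 ≡ 10 (mod 11), not 1.

Neither direction holds.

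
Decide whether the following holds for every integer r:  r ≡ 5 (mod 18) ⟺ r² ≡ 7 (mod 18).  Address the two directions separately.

[⇒] Suppose r ≡ 5 (mod 18). Write r = 18j + 5. Then (18j + 5)² = 324j² + 180j + 25 = 18(18j² + 10j + 1) + 7, so r² ≡ 7 (mod 18).

[⇐] This fails: take r = 13. Then 13² = 169 ≡ 7 (mod 18), yet 13 ≡ 13 (mod 18), not 5.

The forward direction holds; the converse fails.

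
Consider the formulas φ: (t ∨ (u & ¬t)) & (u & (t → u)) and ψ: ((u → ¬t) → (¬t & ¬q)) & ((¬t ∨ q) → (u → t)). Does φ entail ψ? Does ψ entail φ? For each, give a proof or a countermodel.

Neither implication holds.

(⟹) This fails. Under u = T, q = F, t = F, the left side is true but the right side is false.

(⟸) This fails. Under u = F, q = F, t = F, the left side is false but the right side is true.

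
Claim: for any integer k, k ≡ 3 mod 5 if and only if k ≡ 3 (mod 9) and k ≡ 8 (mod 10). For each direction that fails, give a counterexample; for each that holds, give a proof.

The forward direction fails; the converse holds.

Forward direction. This fails: k = 33 gives 33 ≡ 3 (mod 5) but 33 ≡ 6 (mod 9), so the conjunction on the right does not hold.

Converse. If k ≡ 3 (mod 9) and k ≡ 8 (mod 10), then by the Chinese remainder theorem k ≡ 48 (mod 90). Since 48 ≡ 3 (mod 5) and 5 ∣ 90, we get k ≡ 3 (mod 5).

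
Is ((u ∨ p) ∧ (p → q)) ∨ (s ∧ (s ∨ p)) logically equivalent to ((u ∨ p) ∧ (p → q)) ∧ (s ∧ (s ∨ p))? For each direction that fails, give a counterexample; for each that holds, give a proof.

Only the reverse direction holds.

[⇐] Assume the antecedent. If p is true, the antecedent forces (q = T, p = T, s = T, u = F) or (q = T, p = T, s = T, u = T), and the consequent holds there. If p is false, the antecedent forces (q = F, p = F, s = T, u = T) or (q = T, p = F, s = T, u = T), and the consequent holds there. Either way the consequent holds.

[⇒] This fails. Under q = T, p = T, s = F, u = F, the left side is true but the right side is false.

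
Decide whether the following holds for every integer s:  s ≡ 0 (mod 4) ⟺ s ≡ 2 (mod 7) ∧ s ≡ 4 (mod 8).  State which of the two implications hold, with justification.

Not equivalent: only (⇐) holds.

(⟹) This fails: s = 0 gives 0 ≡ 0 (mod 4) but 0 ≡ 0 (mod 7), so the conjunction on the right does not hold.

(⟸) Conversely, if s ≡ 2 (mod 7) and s ≡ 4 (mod 8), then by the Chinese remainder theorem s ≡ 44 (mod 56). Since 44 ≡ 0 (mod 4) and 4 ∣ 56, we get s ≡ 0 (mod 4).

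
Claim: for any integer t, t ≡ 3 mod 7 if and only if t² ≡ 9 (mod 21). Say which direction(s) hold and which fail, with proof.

(⇒) fails and (⇐) fails.

(⟹) This fails: take t = 10. Then 10 ≡ 3 (mod 7), but 10² = 100 ≡ 16 (mod 21), not 9.

(⟸) This fails: take t = 18. Then 18² = 324 ≡ 9 (mod 21), yet 18 ≡ 4 (mod 7), not 3.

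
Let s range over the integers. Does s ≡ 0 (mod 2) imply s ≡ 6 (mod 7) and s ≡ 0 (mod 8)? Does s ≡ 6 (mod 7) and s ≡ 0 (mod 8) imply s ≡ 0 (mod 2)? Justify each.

(⇒) This fails: s = 0 gives 0 ≡ 0 (mod 2) but 0 ≡ 0 (mod 7), so the conjunction on the right does not hold.

(⇐) Conversely, if s ≡ 6 (mod 7) and s ≡ 0 (mod 8), then by the Chinese remainder theorem s ≡ 48 (mod 56). Since 48 ≡ 0 (mod 2) and 2 ∣ 56, we get s ≡ 0 (mod 2).

The forward direction fails; the converse holds.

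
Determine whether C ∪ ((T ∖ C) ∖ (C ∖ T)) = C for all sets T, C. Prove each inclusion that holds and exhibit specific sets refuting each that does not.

The sets are not equal: only the reverse inclusion holds.

Forward inclusion. This inclusion fails. Take T = {1}, C = ∅; then 1 ∈ C ∪ ((T ∖ C) ∖ (C ∖ T)) but 1 ∉ C.

Reverse inclusion. Let x ∈ C. Then either x ∈ C and x ∉ T; or x ∈ T ∩ C. In each case x ∈ C ∪ ((T ∖ C) ∖ (C ∖ T)), so C ⊆ C ∪ ((T ∖ C) ∖ (C ∖ T)).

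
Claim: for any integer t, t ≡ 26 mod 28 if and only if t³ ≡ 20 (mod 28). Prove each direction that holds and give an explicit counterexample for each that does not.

(⟸) This fails: take t = 6. Then 6³ = 216 ≡ 20 (mod 28), yet 6 ≡ 6 (mod 28), not 26.

(⟹) Suppose t ≡ 26 mod 28. Write t = 28j + 26. Then (28j + 26)³ = 21952j³ + 61152j² + 56784j + 17576 = 28(784j³ + 2184j² + 2028j + 627) + 20, so t³ ≡ 20 (mod 28).

Not equivalent: only (⇒) holds.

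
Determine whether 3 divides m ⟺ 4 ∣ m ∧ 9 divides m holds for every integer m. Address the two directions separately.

(→) This fails: take m = 3. Certainly 3 ∣ 3, but 4 ∤ 3.

(←) Suppose 4 ∣ m and 9 ∣ m. Any common multiple of 4 and 9 is a multiple of their lcm; here gcd(4, 9) = 1, so lcm(4, 9) = 4·9 = 36, so 36 ∣ m. Since 3 ∣ 36, it follows that 3 ∣ m.

Not equivalent: only (⇐) holds.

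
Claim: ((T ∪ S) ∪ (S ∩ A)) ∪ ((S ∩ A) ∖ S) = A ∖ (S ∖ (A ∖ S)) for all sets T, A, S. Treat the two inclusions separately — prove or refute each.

Both inclusions fail.

(⟹) This inclusion fails. Take T = {1}, A = ∅, S = ∅; then 1 ∈ ((T ∪ S) ∪ (S ∩ A)) ∪ ((S ∩ A) ∖ S) but 1 ∉ A ∖ (S ∖ (A ∖ S)).

(⟸) This inclusion fails. Take T = ∅, A = {1}, S = ∅; then 1 ∈ A ∖ (S ∖ (A ∖ S)) but 1 ∉ ((T ∪ S) ∪ (S ∩ A)) ∪ ((S ∩ A) ∖ S).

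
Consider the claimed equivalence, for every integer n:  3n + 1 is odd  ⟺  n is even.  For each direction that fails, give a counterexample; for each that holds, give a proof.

Both directions hold.

[⇐] Suppose n is even; write n = 2j. Then 3n + 1 = 3·(2j) + 1 = 2·3j + 1, which is odd.

[⇒] Suppose 3n + 1 is odd. Since 3 is odd, 3n and n have the same parity, so 3n + 1 ≡ n + 1 (mod 2). As 1 is odd, 3n + 1 is odd exactly when n is even. Thus n is even.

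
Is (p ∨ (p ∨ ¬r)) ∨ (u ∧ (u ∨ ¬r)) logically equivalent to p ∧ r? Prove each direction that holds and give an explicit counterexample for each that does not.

[⇒] This fails. Under r = F, u = F, p = F, the left side is true but the right side is false.

[⇐] Assume the antecedent. If r is true, the antecedent forces (r = T, u = F, p = T) or (r = T, u = T, p = T), and the consequent holds there. If r is false, the antecedent cannot hold. Either way the consequent holds.

Not equivalent: only (⇐) holds.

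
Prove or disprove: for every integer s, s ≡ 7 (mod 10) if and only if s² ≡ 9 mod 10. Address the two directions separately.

Forward direction. Suppose s ≡ 7 (mod 10). Write s = 10j + 7. Then (10j + 7)² = 100j² + 140j + 49 = 10(10j² + 14j + 4) + 9, so s² ≡ 9 (mod 10).

Converse. This fails: take s = 3. Then 3² = 9 ≡ 9 (mod 10), yet 3 ≡ 3 (mod 10), not 7.

Not equivalent: only (⇒) holds.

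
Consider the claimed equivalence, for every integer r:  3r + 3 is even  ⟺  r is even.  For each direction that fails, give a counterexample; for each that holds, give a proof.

[⇒] This fails: r = 1 gives 3r + 3 = 6, which is even, but 1 is odd, not even.

[⇐] This also fails: r = 2 is even, but 3r + 3 = 9 is odd, not even.

Neither direction holds.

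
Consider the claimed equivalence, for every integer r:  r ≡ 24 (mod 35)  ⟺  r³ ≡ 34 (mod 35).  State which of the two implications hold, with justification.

(⇒) holds; (⇐) fails.

(⇒) Suppose r ≡ 24 (mod 35). Write r = 35j + 24. Then (35j + 24)³ = 42875j³ + 88200j² + 60480j + 13824 = 35(1225j³ + 2520j² + 1728j + 394) + 34, so r³ ≡ 34 (mod 35).

(⇐) This fails: take r = 19. Then 19³ = 6859 ≡ 34 (mod 35), yet 19 ≡ 19 (mod 35), not 24.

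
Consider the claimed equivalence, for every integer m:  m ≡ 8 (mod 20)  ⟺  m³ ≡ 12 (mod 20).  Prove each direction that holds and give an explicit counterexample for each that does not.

(→) Suppose m ≡ 8 (mod 20). Write m = 20j + 8. Then (20j + 8)³ = 8000j³ + 9600j² + 3840j + 512 = 20(400j³ + 480j² + 192j + 25) + 12, so m³ ≡ 12 (mod 20).

(←) This fails: take m = 18. Then 18³ = 5832 ≡ 12 (mod 20), yet 18 ≡ 18 (mod 20), not 8.

(⇒) holds; (⇐) fails.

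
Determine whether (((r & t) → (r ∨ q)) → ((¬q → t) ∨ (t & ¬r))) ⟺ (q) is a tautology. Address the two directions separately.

(⇒) This fails. Under t = T, q = F, r = F, the left side is true but the right side is false.

(⇐) Assume the antecedent. If t is true, the consequent reduces to true regardless of the other variables. If t is false, the antecedent forces (t = F, q = T, r = F) or (t = F, q = T, r = T), and the consequent holds there. Either way the consequent holds.

(⇒) fails; (⇐) holds.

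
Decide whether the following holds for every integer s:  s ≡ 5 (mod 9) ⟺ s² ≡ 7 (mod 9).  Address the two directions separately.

The forward direction holds; the converse fails.

[⇐] This fails: take s = 4. Then 4² = 16 ≡ 7 (mod 9), yet 4 ≡ 4 (mod 9), not 5.

[⇒] Suppose s ≡ 5 (mod 9). Write s = 9j + 5. Then (9j + 5)² = 81j² + 90j + 25 = 9(9j² + 10j + 2) + 7, so s² ≡ 7 (mod 9).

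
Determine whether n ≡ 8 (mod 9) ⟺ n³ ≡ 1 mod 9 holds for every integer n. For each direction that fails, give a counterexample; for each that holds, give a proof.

Neither implication holds.

(→) This fails: take n = 8. Then 8 ≡ 8 (mod 9), but 8³ = 512 ≡ 8 (mod 9), not 1.

(←) This fails: take n = 1. Then 1³ = 1 ≡ 1 (mod 9), yet 1 ≡ 1 (mod 9), not 8.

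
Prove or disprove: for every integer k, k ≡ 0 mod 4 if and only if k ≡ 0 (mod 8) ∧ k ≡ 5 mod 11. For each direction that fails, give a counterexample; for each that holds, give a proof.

(⟸) If k ≡ 0 (mod 8) and k ≡ 5 (mod 11), then by the Chinese remainder theorem k ≡ 16 (mod 88). Since 16 ≡ 0 (mod 4) and 4 ∣ 88, we get k ≡ 0 (mod 4).

(⟹) This fails: k = 0 gives 0 ≡ 0 (mod 4) but 0 ≡ 0 (mod 11), so the conjunction on the right does not hold.

Only the converse holds.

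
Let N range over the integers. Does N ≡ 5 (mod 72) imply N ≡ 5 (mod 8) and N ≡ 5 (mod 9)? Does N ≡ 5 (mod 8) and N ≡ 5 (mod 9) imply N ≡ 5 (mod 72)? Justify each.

Both directions hold; the statement is true.

[⇒] Suppose N ≡ 5 (mod 72); write N = 72j + 5. Since 8 ∣ 72, reducing mod 8 gives N ≡ 5 (mod 8); since 9 ∣ 72, reducing mod 9 gives N ≡ 5 (mod 9).

[⇐] Conversely, if N ≡ 5 (mod 8) and N ≡ 5 (mod 9), then by the Chinese remainder theorem N ≡ 5 (mod 72). This is exactly N ≡ 5 (mod 72).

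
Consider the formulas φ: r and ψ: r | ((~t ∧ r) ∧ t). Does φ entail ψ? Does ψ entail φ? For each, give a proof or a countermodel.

Both directions hold; the statement is true.

Forward direction. Assume the antecedent. If t is true, the antecedent forces (t = T, r = T), and r | ((~t ∧ r) ∧ t) holds there. If t is false, the antecedent forces (t = F, r = T), and r | ((~t ∧ r) ∧ t) holds there. Either way r | ((~t ∧ r) ∧ t) holds.

Converse. Assume the antecedent. If t is true, the antecedent forces (t = T, r = T), and r holds there. If t is false, the antecedent forces (t = F, r = T), and r holds there. Either way r holds.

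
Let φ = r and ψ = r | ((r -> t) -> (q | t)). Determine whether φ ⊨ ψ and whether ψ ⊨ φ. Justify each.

[⇒] Assume the antecedent. If q is true, r | ((r -> t) -> (q | t)) reduces to true regardless of the other variables. If q is false, the antecedent forces (q = F, r = T, t = F) or (q = F, r = T, t = T), and r | ((r -> t) -> (q | t)) holds there. Either way r | ((r -> t) -> (q | t)) holds.

[⇐] This fails. Under q = T, r = F, t = F, the left side is false but the right side is true.

Not equivalent: only (⇒) holds.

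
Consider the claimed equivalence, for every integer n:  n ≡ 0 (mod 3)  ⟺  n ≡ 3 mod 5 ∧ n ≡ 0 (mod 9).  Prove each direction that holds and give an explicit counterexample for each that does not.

The forward direction fails; the converse holds.

Forward direction. This fails: n = 0 gives 0 ≡ 0 (mod 3) but 0 ≡ 0 (mod 5), so the conjunction on the right does not hold.

Converse. If n ≡ 3 (mod 5) and n ≡ 0 (mod 9), then by the Chinese remainder theorem n ≡ 18 (mod 45). Since 18 ≡ 0 (mod 3) and 3 ∣ 45, we get n ≡ 0 (mod 3).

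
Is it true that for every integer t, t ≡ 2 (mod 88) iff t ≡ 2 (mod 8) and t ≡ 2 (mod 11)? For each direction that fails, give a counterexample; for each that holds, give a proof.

(⟹) Suppose t ≡ 2 (mod 88); write t = 88j + 2. Since 8 ∣ 88, reducing mod 8 gives t ≡ 2 (mod 8); since 11 ∣ 88, reducing mod 11 gives t ≡ 2 (mod 11).

(⟸) Conversely, if t ≡ 2 (mod 8) and t ≡ 2 (mod 11), then by the Chinese remainder theorem t ≡ 2 (mod 88). This is exactly t ≡ 2 (mod 88).

Both implications hold.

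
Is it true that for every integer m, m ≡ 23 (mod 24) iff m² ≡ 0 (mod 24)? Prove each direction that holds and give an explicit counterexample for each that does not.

(⇒) This fails: take m = 23. Then 23 ≡ 23 (mod 24), but 23² = 529 ≡ 1 (mod 24), not 0.

(⇐) This fails: take m = 0. Then 0² = 0 ≡ 0 (mod 24), yet 0 ≡ 0 (mod 24), not 23.

Both directions fail.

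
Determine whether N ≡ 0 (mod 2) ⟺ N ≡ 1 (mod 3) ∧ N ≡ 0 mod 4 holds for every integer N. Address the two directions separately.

The forward direction fails; the converse holds.

Forward direction. This fails: N = 0 gives 0 ≡ 0 (mod 2) but 0 ≡ 0 (mod 3), so the conjunction on the right does not hold.

Converse. If N ≡ 1 (mod 3) and N ≡ 0 (mod 4), then by the Chinese remainder theorem N ≡ 4 (mod 12). Since 4 ≡ 0 (mod 2) and 2 ∣ 12, we get N ≡ 0 (mod 2).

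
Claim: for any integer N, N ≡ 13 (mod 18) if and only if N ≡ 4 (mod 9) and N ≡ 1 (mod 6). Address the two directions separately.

(⇒) Suppose N ≡ 13 (mod 18); write N = 18j + 13. Since 9 ∣ 18, reducing mod 9 gives N ≡ 13 ≡ 4 (mod 9); since 6 ∣ 18, reducing mod 6 gives N ≡ 13 ≡ 1 (mod 6).

(⇐) Conversely, if N ≡ 4 (mod 9) and N ≡ 1 (mod 6), then by the Chinese remainder theorem N ≡ 13 (mod 18). This is exactly N ≡ 13 (mod 18).

Equivalent; both directions hold.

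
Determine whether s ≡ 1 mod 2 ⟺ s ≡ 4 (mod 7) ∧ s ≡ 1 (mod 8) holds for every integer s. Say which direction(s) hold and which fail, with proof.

Only the converse holds.

(⟹) This fails: s = 1 gives 1 ≡ 1 (mod 2) but 1 ≡ 1 (mod 7), so the conjunction on the right does not hold.

(⟸) Conversely, if s ≡ 4 (mod 7) and s ≡ 1 (mod 8), then by the Chinese remainder theorem s ≡ 25 (mod 56). Since 25 ≡ 1 (mod 2) and 2 ∣ 56, we get s ≡ 1 (mod 2).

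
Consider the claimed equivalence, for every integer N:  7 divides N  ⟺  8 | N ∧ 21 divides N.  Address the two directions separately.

Only the converse holds.

(⟹) This fails: take N = 7. Certainly 7 ∣ 7, but 8 ∤ 7.

(⟸) Suppose 8 ∣ N and 21 ∣ N. Any common multiple of 8 and 21 is a multiple of their lcm; here gcd(8, 21) = 1, so lcm(8, 21) = 8·21 = 168, so 168 ∣ N. Since 7 ∣ 168, it follows that 7 ∣ N.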